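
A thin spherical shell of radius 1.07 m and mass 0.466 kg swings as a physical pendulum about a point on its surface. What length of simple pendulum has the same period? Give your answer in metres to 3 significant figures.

The equivalent simple-pendulum length is L_eq = I/(md), where I is about the pivot and d = 1.070 m.
I_cm = (2/3)mR² = 0.3557 kg·m², so I = I_cm + md² = 0.3557 + 0.5335 = 0.8892 kg·m².
L_eq = 0.8892/(0.466 × 1.070) = 1.78 m.

1.78 m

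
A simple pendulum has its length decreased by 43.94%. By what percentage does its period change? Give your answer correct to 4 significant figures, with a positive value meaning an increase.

T ∝ √L, so T'/T = √(0.56060) = 0.74873.
Percentage change in T = (0.74873 − 1) × 100% = -25.13%.

-25.13%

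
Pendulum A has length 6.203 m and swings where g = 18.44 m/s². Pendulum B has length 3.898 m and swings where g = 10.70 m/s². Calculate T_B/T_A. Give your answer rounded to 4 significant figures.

T = 2π√(L/g), so T_B/T_A = √((L_B/g_B)/(L_A/g_A)) = √((3.898/10.70)/(6.203/18.44)) = 1.041.

1.041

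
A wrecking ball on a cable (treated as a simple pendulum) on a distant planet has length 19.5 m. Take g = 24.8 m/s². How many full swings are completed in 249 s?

44

T = 2π√(L/g) = 2π√(19.5/24.8) = 5.571 s.
Number of complete oscillations = ⌊249/5.571⌋ = ⌊44.69⌋ = 44.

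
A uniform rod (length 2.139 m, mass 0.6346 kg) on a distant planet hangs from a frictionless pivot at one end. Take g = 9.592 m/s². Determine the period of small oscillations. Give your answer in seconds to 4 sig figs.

2.423 s

For a physical pendulum T = 2π√(I/(mgd)), with d = 1.0695 m from pivot to centre of mass.
I_cm = mL²/12 = 0.6346 × 2.139²/12 = 0.24196 kg·m²; I = I_cm + md² = 0.24196 + 0.6346 × 1.0695² = 0.96783 kg·m².
T = 2π√(0.96783/(0.6346 × 9.592 × 1.0695)) = 2.423 s.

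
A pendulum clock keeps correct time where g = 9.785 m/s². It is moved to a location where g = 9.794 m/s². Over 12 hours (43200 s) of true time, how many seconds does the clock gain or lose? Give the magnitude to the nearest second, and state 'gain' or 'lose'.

The clock's period scales as T ∝ 1/√g, so T'/T = √(9.785/9.794) = 0.999540.
In 43200 s of true time the clock registers 43200/0.999540 = 43219.9 s, so it gains 20 s.

gain 20 s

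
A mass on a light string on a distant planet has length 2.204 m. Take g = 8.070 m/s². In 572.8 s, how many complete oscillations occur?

T = 2π√(L/g) = 2π√(2.204/8.070) = 3.2836 s.
Number of complete oscillations = ⌊572.8/3.2836⌋ = ⌊174.44⌋ = 174.

174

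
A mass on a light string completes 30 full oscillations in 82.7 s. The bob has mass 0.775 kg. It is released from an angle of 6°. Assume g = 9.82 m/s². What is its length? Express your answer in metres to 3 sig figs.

T = 82.7/30 = 2.757 s.
From T = 2π√(L/g), L = gT²/(4π²) = 9.82 × 2.757²/(4π²) = 1.89 m.

1.89 m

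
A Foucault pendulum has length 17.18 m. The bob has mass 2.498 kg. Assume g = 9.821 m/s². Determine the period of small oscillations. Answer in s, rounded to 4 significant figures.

T = 2π√(L/g) = 2π√(17.18/9.821) = 2π × 1.3226 = 8.310 s.

8.310 s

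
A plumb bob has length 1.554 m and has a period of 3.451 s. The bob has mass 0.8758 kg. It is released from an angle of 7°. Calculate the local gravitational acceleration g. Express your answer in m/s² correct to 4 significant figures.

From T = 2π√(L/g), g = 4π²L/T² = 4π² × 1.554/3.4510² = 5.151 m/s².

5.151 m/s²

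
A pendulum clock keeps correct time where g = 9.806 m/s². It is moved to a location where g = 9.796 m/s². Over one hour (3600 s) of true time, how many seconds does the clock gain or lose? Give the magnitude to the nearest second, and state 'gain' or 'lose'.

lose 2 s

The clock's period scales as T ∝ 1/√g, so T'/T = √(9.806/9.796) = 1.00051.
In 3600 s of true time the clock registers 3600/1.00051 = 3598.2 s, so it loses 2 s.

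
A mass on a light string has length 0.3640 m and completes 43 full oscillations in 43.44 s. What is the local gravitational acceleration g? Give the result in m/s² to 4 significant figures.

T = 43.44/43 = 1.0102 s.
From T = 2π√(L/g), g = 4π²L/T² = 4π² × 0.3640/1.0102² = 14.08 m/s².

14.08 m/s²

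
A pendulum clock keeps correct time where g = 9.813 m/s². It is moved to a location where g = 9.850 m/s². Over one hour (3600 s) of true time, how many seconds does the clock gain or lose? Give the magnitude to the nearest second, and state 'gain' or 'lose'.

gain 7 s

The clock's period scales as T ∝ 1/√g, so T'/T = √(9.813/9.850) = 0.998120.
In 3600 s of true time the clock registers 3600/0.998120 = 3606.8 s, so it gains 7 s.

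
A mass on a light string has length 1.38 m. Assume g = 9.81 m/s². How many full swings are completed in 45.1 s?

19

T = 2π√(L/g) = 2π√(1.38/9.81) = 2.357 s.
Number of complete oscillations = ⌊45.1/2.357⌋ = ⌊19.14⌋ = 19.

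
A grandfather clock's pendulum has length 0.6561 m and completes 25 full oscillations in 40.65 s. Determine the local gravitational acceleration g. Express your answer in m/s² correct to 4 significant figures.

T = 40.65/25 = 1.6260 s.
From T = 2π√(L/g), g = 4π²L/T² = 4π² × 0.6561/1.6260² = 9.797 m/s².

9.797 m/s²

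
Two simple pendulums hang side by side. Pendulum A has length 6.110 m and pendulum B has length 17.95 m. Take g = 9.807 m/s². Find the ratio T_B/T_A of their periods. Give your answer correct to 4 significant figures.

1.714

T ∝ √L, so T_B/T_A = √(L_B/L_A) = √(17.95/6.110) = 1.714.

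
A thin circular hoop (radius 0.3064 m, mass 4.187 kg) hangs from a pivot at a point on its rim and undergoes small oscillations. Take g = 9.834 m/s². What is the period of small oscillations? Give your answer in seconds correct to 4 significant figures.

1.568 s

I_cm = mr² = 0.39308 kg·m². The pivot is at distance d = 0.3064 m from the centre of mass.
By the parallel-axis theorem, I = I_cm + md² = 0.39308 + 0.39308 = 0.78616 kg·m².
T = 2π√(I/(mgd)) = 2π√(0.78616/(4.187 × 9.834 × 0.3064)) = 1.568 s.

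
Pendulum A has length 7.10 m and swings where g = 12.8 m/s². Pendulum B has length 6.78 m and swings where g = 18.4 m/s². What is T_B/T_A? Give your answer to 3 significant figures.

0.815

T = 2π√(L/g), so T_B/T_A = √((L_B/g_B)/(L_A/g_A)) = √((6.78/18.4)/(7.10/12.8)) = 0.815.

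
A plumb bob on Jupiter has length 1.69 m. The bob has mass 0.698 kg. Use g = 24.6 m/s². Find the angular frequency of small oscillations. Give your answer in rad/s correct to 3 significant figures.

ω = √(g/L) = √(24.6/1.69) = 3.82 rad/s.

3.82 rad/s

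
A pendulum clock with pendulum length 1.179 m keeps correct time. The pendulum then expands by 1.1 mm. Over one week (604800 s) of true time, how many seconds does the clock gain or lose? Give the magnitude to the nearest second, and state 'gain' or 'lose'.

T ∝ √L, so T'/T = √(1.18010/1.179) = 1.00047.
In 604800 s of true time the clock registers 604800/1.00047 = 604518.1 s, so it loses 282 s.

lose 282 s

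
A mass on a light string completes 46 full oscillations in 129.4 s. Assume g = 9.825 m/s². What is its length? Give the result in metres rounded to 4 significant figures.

T = 129.4/46 = 2.8130 s.
From T = 2π√(L/g), L = gT²/(4π²) = 9.825 × 2.8130²/(4π²) = 1.969 m.

1.969 m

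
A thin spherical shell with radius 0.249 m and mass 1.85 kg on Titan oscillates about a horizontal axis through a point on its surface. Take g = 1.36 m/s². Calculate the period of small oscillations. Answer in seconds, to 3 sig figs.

3.47 s

I_cm = (2/3)mr² = 0.07647 kg·m². The pivot is at distance d = 0.249 m from the centre of mass.
By the parallel-axis theorem, I = I_cm + md² = 0.07647 + 0.1147 = 0.1912 kg·m².
T = 2π√(I/(mgd)) = 2π√(0.1912/(1.85 × 1.36 × 0.249)) = 3.47 s.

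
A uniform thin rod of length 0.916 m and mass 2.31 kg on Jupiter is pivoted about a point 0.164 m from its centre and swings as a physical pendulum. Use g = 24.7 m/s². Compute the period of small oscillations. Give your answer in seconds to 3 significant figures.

0.971 s

For a physical pendulum T = 2π√(I/(mgd)), with d = 0.1640 m from pivot to centre of mass.
I_cm = mL²/12 = 2.31 × 0.916²/12 = 0.1615 kg·m²; I = I_cm + md² = 0.1615 + 2.31 × 0.1640² = 0.2236 kg·m².
T = 2π√(0.2236/(2.31 × 24.7 × 0.1640)) = 0.971 s.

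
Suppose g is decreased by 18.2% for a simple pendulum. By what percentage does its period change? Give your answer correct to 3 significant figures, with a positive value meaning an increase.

10.6%

T ∝ 1/√g, so T'/T = 1/√(0.8180) = 1.106.
Percentage change in T = (1.106 − 1) × 100% = 10.6%.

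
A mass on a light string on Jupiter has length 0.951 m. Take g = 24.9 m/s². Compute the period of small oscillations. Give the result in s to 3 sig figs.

1.23 s

T = 2π√(L/g) = 2π√(0.951/24.9) = 2π × 0.1954 = 1.23 s.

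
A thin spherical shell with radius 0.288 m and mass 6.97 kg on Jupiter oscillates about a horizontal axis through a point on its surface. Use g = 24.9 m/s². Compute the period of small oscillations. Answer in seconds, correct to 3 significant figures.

I_cm = (2/3)mr² = 0.3854 kg·m². The pivot is at distance d = 0.288 m from the centre of mass.
By the parallel-axis theorem, I = I_cm + md² = 0.3854 + 0.5781 = 0.9635 kg·m².
T = 2π√(I/(mgd)) = 2π√(0.9635/(6.97 × 24.9 × 0.288)) = 0.872 s.

0.872 s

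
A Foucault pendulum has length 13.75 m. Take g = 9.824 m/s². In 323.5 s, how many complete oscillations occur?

T = 2π√(L/g) = 2π√(13.75/9.824) = 7.4334 s.
Number of complete oscillations = ⌊323.5/7.4334⌋ = ⌊43.520⌋ = 43.

43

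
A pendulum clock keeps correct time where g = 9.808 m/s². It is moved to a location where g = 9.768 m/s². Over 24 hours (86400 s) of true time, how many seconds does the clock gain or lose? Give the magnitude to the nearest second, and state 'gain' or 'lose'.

lose 176 s

The clock's period scales as T ∝ 1/√g, so T'/T = √(9.808/9.768) = 1.00205.
In 86400 s of true time the clock registers 86400/1.00205 = 86223.6 s, so it loses 176 s.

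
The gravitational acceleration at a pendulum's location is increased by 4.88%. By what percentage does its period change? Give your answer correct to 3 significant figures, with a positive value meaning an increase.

-2.35%

T ∝ 1/√g, so T'/T = 1/√(1.049) = 0.9765.
Percentage change in T = (0.9765 − 1) × 100% = -2.35%.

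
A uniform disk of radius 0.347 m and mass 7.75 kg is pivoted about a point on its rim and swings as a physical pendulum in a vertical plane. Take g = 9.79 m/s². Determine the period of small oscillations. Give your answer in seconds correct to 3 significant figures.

I_cm = ½mr² = 0.4666 kg·m². The pivot is at distance d = 0.347 m from the centre of mass.
By the parallel-axis theorem, I = I_cm + md² = 0.4666 + 0.9332 = 1.400 kg·m².
T = 2π√(I/(mgd)) = 2π√(1.400/(7.75 × 9.79 × 0.347)) = 1.45 s.

1.45 s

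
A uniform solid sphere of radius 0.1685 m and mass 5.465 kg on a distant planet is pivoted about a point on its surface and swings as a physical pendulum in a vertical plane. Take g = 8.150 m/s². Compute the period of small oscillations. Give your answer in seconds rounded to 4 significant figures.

1.069 s

I_cm = (2/5)mr² = 0.062065 kg·m². The pivot is at distance d = 0.1685 m from the centre of mass.
By the parallel-axis theorem, I = I_cm + md² = 0.062065 + 0.15516 = 0.21723 kg·m².
T = 2π√(I/(mgd)) = 2π√(0.21723/(5.465 × 8.150 × 0.1685)) = 1.069 s.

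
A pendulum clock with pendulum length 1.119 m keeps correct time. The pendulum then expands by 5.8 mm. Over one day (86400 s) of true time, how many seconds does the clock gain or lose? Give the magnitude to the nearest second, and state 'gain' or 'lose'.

T ∝ √L, so T'/T = √(1.12480/1.119) = 1.00259.
In 86400 s of true time the clock registers 86400/1.00259 = 86177.0 s, so it loses 223 s.

lose 223 s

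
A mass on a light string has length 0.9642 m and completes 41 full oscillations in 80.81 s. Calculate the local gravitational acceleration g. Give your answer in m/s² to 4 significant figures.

9.799 m/s²

T = 80.81/41 = 1.9710 s.
From T = 2π√(L/g), g = 4π²L/T² = 4π² × 0.9642/1.9710² = 9.799 m/s².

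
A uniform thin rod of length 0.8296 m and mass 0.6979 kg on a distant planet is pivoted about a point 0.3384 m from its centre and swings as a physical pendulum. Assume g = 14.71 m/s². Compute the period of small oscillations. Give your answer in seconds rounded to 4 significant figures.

1.167 s

For a physical pendulum T = 2π√(I/(mgd)), with d = 0.33840 m from pivot to centre of mass.
I_cm = mL²/12 = 0.6979 × 0.8296²/12 = 0.040027 kg·m²; I = I_cm + md² = 0.040027 + 0.6979 × 0.33840² = 0.11995 kg·m².
T = 2π√(0.11995/(0.6979 × 14.71 × 0.33840)) = 1.167 s.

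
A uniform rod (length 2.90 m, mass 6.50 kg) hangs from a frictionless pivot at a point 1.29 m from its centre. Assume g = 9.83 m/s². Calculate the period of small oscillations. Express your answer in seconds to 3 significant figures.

For a physical pendulum T = 2π√(I/(mgd)), with d = 1.290 m from pivot to centre of mass.
I_cm = mL²/12 = 6.50 × 2.90²/12 = 4.555 kg·m²; I = I_cm + md² = 4.555 + 6.50 × 1.290² = 15.37 kg·m².
T = 2π√(15.37/(6.50 × 9.83 × 1.290)) = 2.71 s.

2.71 s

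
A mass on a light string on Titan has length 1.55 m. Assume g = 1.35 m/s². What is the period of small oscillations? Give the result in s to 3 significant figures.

T = 2π√(L/g) = 2π√(1.55/1.35) = 2π × 1.072 = 6.73 s.

6.73 s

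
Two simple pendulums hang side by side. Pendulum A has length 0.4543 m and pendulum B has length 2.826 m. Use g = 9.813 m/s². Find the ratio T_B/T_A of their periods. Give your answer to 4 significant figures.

2.494

T ∝ √L, so T_B/T_A = √(L_B/L_A) = √(2.826/0.4543) = 2.494.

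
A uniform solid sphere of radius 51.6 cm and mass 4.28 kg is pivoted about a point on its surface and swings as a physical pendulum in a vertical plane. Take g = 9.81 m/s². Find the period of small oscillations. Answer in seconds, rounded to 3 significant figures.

I_cm = (2/5)mr² = 0.4558 kg·m². The pivot is at distance d = 0.516 m from the centre of mass.
By the parallel-axis theorem, I = I_cm + md² = 0.4558 + 1.140 = 1.595 kg·m².
T = 2π√(I/(mgd)) = 2π√(1.595/(4.28 × 9.81 × 0.516)) = 1.71 s.

1.71 s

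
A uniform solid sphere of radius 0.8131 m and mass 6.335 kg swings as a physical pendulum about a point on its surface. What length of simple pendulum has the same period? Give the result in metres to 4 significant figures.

The equivalent simple-pendulum length is L_eq = I/(md), where I is about the pivot and d = 0.81310 m.
I_cm = (2/5)mR² = 1.6753 kg·m², so I = I_cm + md² = 1.6753 + 4.1883 = 5.8636 kg·m².
L_eq = 5.8636/(6.335 × 0.81310) = 1.138 m.

1.138 m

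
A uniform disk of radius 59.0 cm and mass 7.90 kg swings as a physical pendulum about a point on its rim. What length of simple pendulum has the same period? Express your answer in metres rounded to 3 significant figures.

0.885 m

The equivalent simple-pendulum length is L_eq = I/(md), where I is about the pivot and d = 0.5900 m.
I_cm = ½mR² = 1.375 kg·m², so I = I_cm + md² = 1.375 + 2.750 = 4.125 kg·m².
L_eq = 4.125/(7.90 × 0.5900) = 0.885 m.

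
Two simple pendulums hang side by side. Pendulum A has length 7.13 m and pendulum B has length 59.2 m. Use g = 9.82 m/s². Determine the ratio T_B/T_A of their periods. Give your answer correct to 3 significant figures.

T ∝ √L, so T_B/T_A = √(L_B/L_A) = √(59.2/7.13) = 2.88.

2.88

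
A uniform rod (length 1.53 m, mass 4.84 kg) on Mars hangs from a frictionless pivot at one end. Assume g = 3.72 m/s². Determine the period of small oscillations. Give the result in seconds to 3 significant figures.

For a physical pendulum T = 2π√(I/(mgd)), with d = 0.7650 m from pivot to centre of mass.
I_cm = mL²/12 = 4.84 × 1.53²/12 = 0.9442 kg·m²; I = I_cm + md² = 0.9442 + 4.84 × 0.7650² = 3.777 kg·m².
T = 2π√(3.777/(4.84 × 3.72 × 0.7650)) = 3.29 s.

3.29 s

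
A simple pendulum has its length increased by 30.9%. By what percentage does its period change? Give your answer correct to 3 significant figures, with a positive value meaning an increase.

T ∝ √L, so T'/T = √(1.309) = 1.144.
Percentage change in T = (1.144 − 1) × 100% = 14.4%.

14.4%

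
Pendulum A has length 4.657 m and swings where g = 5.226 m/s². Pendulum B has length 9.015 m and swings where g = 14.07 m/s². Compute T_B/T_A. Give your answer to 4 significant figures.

0.8479

T = 2π√(L/g), so T_B/T_A = √((L_B/g_B)/(L_A/g_A)) = √((9.015/14.07)/(4.657/5.226)) = 0.8479.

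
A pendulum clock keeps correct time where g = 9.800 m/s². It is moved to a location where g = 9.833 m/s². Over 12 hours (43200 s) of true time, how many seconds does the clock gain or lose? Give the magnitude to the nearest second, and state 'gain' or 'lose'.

The clock's period scales as T ∝ 1/√g, so T'/T = √(9.800/9.833) = 0.998321.
In 43200 s of true time the clock registers 43200/0.998321 = 43272.7 s, so it gains 73 s.

gain 73 s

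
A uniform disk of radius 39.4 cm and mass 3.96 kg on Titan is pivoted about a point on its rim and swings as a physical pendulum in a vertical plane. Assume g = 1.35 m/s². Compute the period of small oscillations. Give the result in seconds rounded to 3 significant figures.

4.16 s

I_cm = ½mr² = 0.3074 kg·m². The pivot is at distance d = 0.394 m from the centre of mass.
By the parallel-axis theorem, I = I_cm + md² = 0.3074 + 0.6147 = 0.9221 kg·m².
T = 2π√(I/(mgd)) = 2π√(0.9221/(3.96 × 1.35 × 0.394)) = 4.16 s.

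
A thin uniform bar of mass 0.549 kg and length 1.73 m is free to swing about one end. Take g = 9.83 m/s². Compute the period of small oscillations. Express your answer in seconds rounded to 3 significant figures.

2.15 s

For a physical pendulum T = 2π√(I/(mgd)), with d = 0.8650 m from pivot to centre of mass.
I_cm = mL²/12 = 0.549 × 1.73²/12 = 0.1369 kg·m²; I = I_cm + md² = 0.1369 + 0.549 × 0.8650² = 0.5477 kg·m².
T = 2π√(0.5477/(0.549 × 9.83 × 0.8650)) = 2.15 s.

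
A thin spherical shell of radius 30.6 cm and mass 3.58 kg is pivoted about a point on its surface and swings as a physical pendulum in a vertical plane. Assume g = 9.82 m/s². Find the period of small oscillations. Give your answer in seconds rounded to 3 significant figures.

I_cm = (2/3)mr² = 0.2235 kg·m². The pivot is at distance d = 0.306 m from the centre of mass.
By the parallel-axis theorem, I = I_cm + md² = 0.2235 + 0.3352 = 0.5587 kg·m².
T = 2π√(I/(mgd)) = 2π√(0.5587/(3.58 × 9.82 × 0.306)) = 1.43 s.

1.43 s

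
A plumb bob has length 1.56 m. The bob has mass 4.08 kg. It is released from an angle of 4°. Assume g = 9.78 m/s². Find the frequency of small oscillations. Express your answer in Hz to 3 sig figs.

T = 2π√(L/g) = 2π√(1.56/9.78) = 2.509 s, so f = 1/T = 0.398 Hz.

0.398 Hz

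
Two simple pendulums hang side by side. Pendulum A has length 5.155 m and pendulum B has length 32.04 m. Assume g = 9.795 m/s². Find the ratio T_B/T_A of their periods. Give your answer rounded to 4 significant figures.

T ∝ √L, so T_B/T_A = √(L_B/L_A) = √(32.04/5.155) = 2.493.

2.493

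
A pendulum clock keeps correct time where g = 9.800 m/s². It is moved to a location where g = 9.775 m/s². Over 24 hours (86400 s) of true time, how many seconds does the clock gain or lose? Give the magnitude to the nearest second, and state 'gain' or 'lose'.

The clock's period scales as T ∝ 1/√g, so T'/T = √(9.800/9.775) = 1.00128.
In 86400 s of true time the clock registers 86400/1.00128 = 86289.7 s, so it loses 110 s.

lose 110 s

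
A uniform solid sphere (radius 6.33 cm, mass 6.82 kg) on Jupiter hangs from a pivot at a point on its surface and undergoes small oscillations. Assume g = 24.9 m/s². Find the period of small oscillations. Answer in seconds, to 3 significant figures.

0.375 s

I_cm = (2/5)mr² = 0.01093 kg·m². The pivot is at distance d = 0.0633 m from the centre of mass.
By the parallel-axis theorem, I = I_cm + md² = 0.01093 + 0.02733 = 0.03826 kg·m².
T = 2π√(I/(mgd)) = 2π√(0.03826/(6.82 × 24.9 × 0.0633)) = 0.375 s.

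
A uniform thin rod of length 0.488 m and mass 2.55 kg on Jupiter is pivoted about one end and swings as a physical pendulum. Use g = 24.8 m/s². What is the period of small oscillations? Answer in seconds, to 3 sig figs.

0.720 s

For a physical pendulum T = 2π√(I/(mgd)), with d = 0.2440 m from pivot to centre of mass.
I_cm = mL²/12 = 2.55 × 0.488²/12 = 0.05061 kg·m²; I = I_cm + md² = 0.05061 + 2.55 × 0.2440² = 0.2024 kg·m².
T = 2π√(0.2024/(2.55 × 24.8 × 0.2440)) = 0.720 s.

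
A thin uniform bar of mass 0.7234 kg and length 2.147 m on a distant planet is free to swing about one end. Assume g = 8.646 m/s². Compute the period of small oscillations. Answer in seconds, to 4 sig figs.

2.556 s

For a physical pendulum T = 2π√(I/(mgd)), with d = 1.0735 m from pivot to centre of mass.
I_cm = mL²/12 = 0.7234 × 2.147²/12 = 0.27788 kg·m²; I = I_cm + md² = 0.27788 + 0.7234 × 1.0735² = 1.1115 kg·m².
T = 2π√(1.1115/(0.7234 × 8.646 × 1.0735)) = 2.556 s.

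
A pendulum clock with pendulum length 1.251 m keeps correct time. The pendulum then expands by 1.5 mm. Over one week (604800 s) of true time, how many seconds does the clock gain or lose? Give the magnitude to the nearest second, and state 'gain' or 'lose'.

T ∝ √L, so T'/T = √(1.25250/1.251) = 1.00060.
In 604800 s of true time the clock registers 604800/1.00060 = 604437.7 s, so it loses 362 s.

lose 362 s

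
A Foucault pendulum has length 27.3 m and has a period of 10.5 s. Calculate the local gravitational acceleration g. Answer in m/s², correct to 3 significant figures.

From T = 2π√(L/g), g = 4π²L/T² = 4π² × 27.3/10.50² = 9.78 m/s².

9.78 m/s²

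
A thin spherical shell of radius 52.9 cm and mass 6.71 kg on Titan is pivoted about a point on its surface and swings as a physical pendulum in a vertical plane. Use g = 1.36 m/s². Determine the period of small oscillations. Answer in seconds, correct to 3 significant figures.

5.06 s

I_cm = (2/3)mr² = 1.252 kg·m². The pivot is at distance d = 0.529 m from the centre of mass.
By the parallel-axis theorem, I = I_cm + md² = 1.252 + 1.878 = 3.130 kg·m².
T = 2π√(I/(mgd)) = 2π√(3.130/(6.71 × 1.36 × 0.529)) = 5.06 s.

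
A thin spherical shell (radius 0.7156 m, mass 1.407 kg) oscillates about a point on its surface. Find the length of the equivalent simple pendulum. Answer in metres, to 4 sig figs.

The equivalent simple-pendulum length is L_eq = I/(md), where I is about the pivot and d = 0.71560 m.
I_cm = (2/3)mR² = 0.48033 kg·m², so I = I_cm + md² = 0.48033 + 0.72050 = 1.2008 kg·m².
L_eq = 1.2008/(1.407 × 0.71560) = 1.193 m.

1.193 m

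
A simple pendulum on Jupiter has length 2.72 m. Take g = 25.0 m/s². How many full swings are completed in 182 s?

87

T = 2π√(L/g) = 2π√(2.72/25.0) = 2.072 s.
Number of complete oscillations = ⌊182/2.072⌋ = ⌊87.82⌋ = 87.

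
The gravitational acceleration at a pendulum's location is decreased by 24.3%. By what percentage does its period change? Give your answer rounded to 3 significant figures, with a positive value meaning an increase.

T ∝ 1/√g, so T'/T = 1/√(0.7570) = 1.149.
Percentage change in T = (1.149 − 1) × 100% = 14.9%.

14.9%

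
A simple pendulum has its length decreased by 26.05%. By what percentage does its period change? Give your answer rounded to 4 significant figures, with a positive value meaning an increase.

-14.01%

T ∝ √L, so T'/T = √(0.73950) = 0.85994.
Percentage change in T = (0.85994 − 1) × 100% = -14.01%.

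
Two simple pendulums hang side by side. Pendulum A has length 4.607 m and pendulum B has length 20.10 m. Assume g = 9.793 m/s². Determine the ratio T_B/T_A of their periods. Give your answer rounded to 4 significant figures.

T ∝ √L, so T_B/T_A = √(L_B/L_A) = √(20.10/4.607) = 2.089.

2.089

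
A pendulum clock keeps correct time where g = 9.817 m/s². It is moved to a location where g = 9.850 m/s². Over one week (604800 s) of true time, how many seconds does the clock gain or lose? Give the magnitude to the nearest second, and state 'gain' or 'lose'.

The clock's period scales as T ∝ 1/√g, so T'/T = √(9.817/9.850) = 0.998323.
In 604800 s of true time the clock registers 604800/0.998323 = 605815.7 s, so it gains 1016 s.

gain 1016 s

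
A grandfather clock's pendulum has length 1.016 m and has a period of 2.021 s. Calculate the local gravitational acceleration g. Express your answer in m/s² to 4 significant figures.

9.820 m/s²

From T = 2π√(L/g), g = 4π²L/T² = 4π² × 1.016/2.0210² = 9.820 m/s².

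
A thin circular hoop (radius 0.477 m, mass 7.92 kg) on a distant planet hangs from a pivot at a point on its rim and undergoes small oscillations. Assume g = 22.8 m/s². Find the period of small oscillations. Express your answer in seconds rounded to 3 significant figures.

I_cm = mr² = 1.802 kg·m². The pivot is at distance d = 0.477 m from the centre of mass.
By the parallel-axis theorem, I = I_cm + md² = 1.802 + 1.802 = 3.604 kg·m².
T = 2π√(I/(mgd)) = 2π√(3.604/(7.92 × 22.8 × 0.477)) = 1.29 s.

1.29 s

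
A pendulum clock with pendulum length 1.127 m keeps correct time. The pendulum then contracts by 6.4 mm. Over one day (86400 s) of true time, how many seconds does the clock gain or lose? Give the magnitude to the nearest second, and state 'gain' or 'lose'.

gain 246 s

T ∝ √L, so T'/T = √(1.12060/1.127) = 0.997157.
In 86400 s of true time the clock registers 86400/0.997157 = 86646.4 s, so it gains 246 s.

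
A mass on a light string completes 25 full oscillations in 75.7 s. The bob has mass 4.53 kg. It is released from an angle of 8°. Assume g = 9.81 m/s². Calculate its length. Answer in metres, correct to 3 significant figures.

2.28 m

T = 75.7/25 = 3.028 s.
From T = 2π√(L/g), L = gT²/(4π²) = 9.81 × 3.028²/(4π²) = 2.28 m.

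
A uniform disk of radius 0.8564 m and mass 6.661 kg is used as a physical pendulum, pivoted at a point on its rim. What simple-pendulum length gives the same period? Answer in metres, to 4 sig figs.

The equivalent simple-pendulum length is L_eq = I/(md), where I is about the pivot and d = 0.85640 m.
I_cm = ½mR² = 2.4427 kg·m², so I = I_cm + md² = 2.4427 + 4.8853 = 7.3280 kg·m².
L_eq = 7.3280/(6.661 × 0.85640) = 1.285 m.

1.285 m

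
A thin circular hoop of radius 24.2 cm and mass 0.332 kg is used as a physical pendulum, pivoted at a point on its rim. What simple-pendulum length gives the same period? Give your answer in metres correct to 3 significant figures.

0.484 m

The equivalent simple-pendulum length is L_eq = I/(md), where I is about the pivot and d = 0.2420 m.
I_cm = mR² = 0.01944 kg·m², so I = I_cm + md² = 0.01944 + 0.01944 = 0.03889 kg·m².
L_eq = 0.03889/(0.332 × 0.2420) = 0.484 m.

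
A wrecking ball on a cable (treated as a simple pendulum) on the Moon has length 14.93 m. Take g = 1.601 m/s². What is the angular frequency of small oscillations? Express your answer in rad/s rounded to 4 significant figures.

0.3275 rad/s

ω = √(g/L) = √(1.601/14.93) = 0.3275 rad/s.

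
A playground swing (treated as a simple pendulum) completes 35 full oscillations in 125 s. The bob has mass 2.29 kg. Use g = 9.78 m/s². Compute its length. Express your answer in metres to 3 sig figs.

3.16 m

T = 125/35 = 3.571 s.
From T = 2π√(L/g), L = gT²/(4π²) = 9.78 × 3.571²/(4π²) = 3.16 m.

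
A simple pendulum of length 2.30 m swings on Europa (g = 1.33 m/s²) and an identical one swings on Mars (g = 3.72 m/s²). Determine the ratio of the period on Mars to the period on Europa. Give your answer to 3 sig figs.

0.598

T ∝ 1/√g, so T₂/T₁ = √(g₁/g₂) = √(1.33/3.72) = 0.598.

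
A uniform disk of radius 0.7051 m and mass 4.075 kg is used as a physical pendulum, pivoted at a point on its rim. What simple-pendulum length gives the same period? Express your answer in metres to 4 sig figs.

The equivalent simple-pendulum length is L_eq = I/(md), where I is about the pivot and d = 0.70510 m.
I_cm = ½mR² = 1.0130 kg·m², so I = I_cm + md² = 1.0130 + 2.0260 = 3.0389 kg·m².
L_eq = 3.0389/(4.075 × 0.70510) = 1.058 m.

1.058 m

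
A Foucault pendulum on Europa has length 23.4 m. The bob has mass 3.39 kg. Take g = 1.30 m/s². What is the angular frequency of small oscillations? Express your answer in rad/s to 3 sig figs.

ω = √(g/L) = √(1.30/23.4) = 0.236 rad/s.

0.236 rad/s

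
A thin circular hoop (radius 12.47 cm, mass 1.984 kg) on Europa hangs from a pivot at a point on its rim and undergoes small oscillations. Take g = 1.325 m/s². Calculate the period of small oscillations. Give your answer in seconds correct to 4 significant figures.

2.726 s

I_cm = mr² = 0.030851 kg·m². The pivot is at distance d = 0.1247 m from the centre of mass.
By the parallel-axis theorem, I = I_cm + md² = 0.030851 + 0.030851 = 0.061703 kg·m².
T = 2π√(I/(mgd)) = 2π√(0.061703/(1.984 × 1.325 × 0.1247)) = 2.726 s.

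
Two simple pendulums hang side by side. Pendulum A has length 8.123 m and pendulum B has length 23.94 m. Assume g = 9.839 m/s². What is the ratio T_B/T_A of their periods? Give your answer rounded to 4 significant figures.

T ∝ √L, so T_B/T_A = √(L_B/L_A) = √(23.94/8.123) = 1.717.

1.717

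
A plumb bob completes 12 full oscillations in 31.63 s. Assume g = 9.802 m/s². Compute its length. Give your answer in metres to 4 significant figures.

1.725 m

T = 31.63/12 = 2.6358 s.
From T = 2π√(L/g), L = gT²/(4π²) = 9.802 × 2.6358²/(4π²) = 1.725 m.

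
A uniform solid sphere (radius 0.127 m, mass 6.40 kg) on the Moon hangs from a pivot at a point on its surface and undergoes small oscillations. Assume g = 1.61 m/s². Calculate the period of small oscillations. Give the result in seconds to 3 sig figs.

2.09 s

I_cm = (2/5)mr² = 0.04129 kg·m². The pivot is at distance d = 0.127 m from the centre of mass.
By the parallel-axis theorem, I = I_cm + md² = 0.04129 + 0.1032 = 0.1445 kg·m².
T = 2π√(I/(mgd)) = 2π√(0.1445/(6.40 × 1.61 × 0.127)) = 2.09 s.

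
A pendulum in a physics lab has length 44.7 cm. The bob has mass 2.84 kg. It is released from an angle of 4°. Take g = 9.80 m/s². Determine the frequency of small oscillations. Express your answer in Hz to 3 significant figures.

0.745 Hz

T = 2π√(L/g) = 2π√(0.447/9.80) = 1.342 s, so f = 1/T = 0.745 Hz.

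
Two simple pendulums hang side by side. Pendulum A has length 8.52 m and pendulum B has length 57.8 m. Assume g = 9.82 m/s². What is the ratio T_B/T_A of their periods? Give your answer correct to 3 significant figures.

2.60

T ∝ √L, so T_B/T_A = √(L_B/L_A) = √(57.8/8.52) = 2.60.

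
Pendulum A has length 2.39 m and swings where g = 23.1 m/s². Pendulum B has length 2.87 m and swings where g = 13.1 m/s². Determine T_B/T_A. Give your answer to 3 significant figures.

1.46

T = 2π√(L/g), so T_B/T_A = √((L_B/g_B)/(L_A/g_A)) = √((2.87/13.1)/(2.39/23.1)) = 1.46.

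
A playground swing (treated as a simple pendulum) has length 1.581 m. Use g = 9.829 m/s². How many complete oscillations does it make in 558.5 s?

221

T = 2π√(L/g) = 2π√(1.581/9.829) = 2.5199 s.
Number of complete oscillations = ⌊558.5/2.5199⌋ = ⌊221.63⌋ = 221.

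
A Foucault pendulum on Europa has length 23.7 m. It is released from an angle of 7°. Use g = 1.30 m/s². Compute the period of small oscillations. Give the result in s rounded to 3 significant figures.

26.8 s

T = 2π√(L/g) = 2π√(23.7/1.30) = 2π × 4.270 = 26.8 s.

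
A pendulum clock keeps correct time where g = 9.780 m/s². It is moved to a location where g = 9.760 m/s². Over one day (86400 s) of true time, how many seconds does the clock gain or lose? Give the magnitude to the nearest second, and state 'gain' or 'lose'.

The clock's period scales as T ∝ 1/√g, so T'/T = √(9.780/9.760) = 1.00102.
In 86400 s of true time the clock registers 86400/1.00102 = 86311.6 s, so it loses 88 s.

lose 88 s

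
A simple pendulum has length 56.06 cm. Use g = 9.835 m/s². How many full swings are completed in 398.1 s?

265

T = 2π√(L/g) = 2π√(0.5606/9.835) = 1.5001 s.
Number of complete oscillations = ⌊398.1/1.5001⌋ = ⌊265.38⌋ = 265.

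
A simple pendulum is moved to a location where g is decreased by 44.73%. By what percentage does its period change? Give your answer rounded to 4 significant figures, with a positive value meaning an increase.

34.51%

T ∝ 1/√g, so T'/T = 1/√(0.55270) = 1.3451.
Percentage change in T = (1.3451 − 1) × 100% = 34.51%.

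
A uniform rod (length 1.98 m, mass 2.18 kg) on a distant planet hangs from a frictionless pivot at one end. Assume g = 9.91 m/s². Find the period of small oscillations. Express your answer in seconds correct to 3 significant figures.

For a physical pendulum T = 2π√(I/(mgd)), with d = 0.9900 m from pivot to centre of mass.
I_cm = mL²/12 = 2.18 × 1.98²/12 = 0.7122 kg·m²; I = I_cm + md² = 0.7122 + 2.18 × 0.9900² = 2.849 kg·m².
T = 2π√(2.849/(2.18 × 9.91 × 0.9900)) = 2.29 s.

2.29 s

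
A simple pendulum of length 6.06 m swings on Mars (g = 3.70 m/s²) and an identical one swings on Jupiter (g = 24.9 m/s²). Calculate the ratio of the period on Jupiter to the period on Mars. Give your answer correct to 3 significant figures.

T ∝ 1/√g, so T₂/T₁ = √(g₁/g₂) = √(3.70/24.9) = 0.385.

0.385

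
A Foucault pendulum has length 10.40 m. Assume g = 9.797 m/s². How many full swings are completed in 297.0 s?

45

T = 2π√(L/g) = 2π√(10.40/9.797) = 6.4737 s.
Number of complete oscillations = ⌊297.0/6.4737⌋ = ⌊45.878⌋ = 45.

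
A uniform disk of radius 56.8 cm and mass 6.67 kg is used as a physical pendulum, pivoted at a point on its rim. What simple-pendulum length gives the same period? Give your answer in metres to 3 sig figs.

0.852 m

The equivalent simple-pendulum length is L_eq = I/(md), where I is about the pivot and d = 0.5680 m.
I_cm = ½mR² = 1.076 kg·m², so I = I_cm + md² = 1.076 + 2.152 = 3.228 kg·m².
L_eq = 3.228/(6.67 × 0.5680) = 0.852 m.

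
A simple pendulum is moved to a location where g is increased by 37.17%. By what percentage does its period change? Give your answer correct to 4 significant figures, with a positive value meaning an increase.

T ∝ 1/√g, so T'/T = 1/√(1.3717) = 0.85383.
Percentage change in T = (0.85383 − 1) × 100% = -14.62%.

-14.62%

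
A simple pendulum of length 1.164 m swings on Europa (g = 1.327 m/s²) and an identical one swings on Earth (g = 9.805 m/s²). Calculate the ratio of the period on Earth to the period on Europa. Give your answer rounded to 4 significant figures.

T ∝ 1/√g, so T₂/T₁ = √(g₁/g₂) = √(1.327/9.805) = 0.3679.

0.3679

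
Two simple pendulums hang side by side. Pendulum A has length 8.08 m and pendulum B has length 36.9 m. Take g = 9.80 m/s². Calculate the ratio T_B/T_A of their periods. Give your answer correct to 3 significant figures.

2.14

T ∝ √L, so T_B/T_A = √(L_B/L_A) = √(36.9/8.08) = 2.14.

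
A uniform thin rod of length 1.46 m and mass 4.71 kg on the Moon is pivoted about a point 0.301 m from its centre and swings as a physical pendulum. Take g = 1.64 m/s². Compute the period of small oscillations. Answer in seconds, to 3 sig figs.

4.63 s

For a physical pendulum T = 2π√(I/(mgd)), with d = 0.3010 m from pivot to centre of mass.
I_cm = mL²/12 = 4.71 × 1.46²/12 = 0.8367 kg·m²; I = I_cm + md² = 0.8367 + 4.71 × 0.3010² = 1.263 kg·m².
T = 2π√(1.263/(4.71 × 1.64 × 0.3010)) = 4.63 s.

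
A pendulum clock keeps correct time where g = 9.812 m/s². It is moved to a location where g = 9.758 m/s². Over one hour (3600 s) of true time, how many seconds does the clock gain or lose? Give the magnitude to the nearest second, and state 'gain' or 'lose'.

The clock's period scales as T ∝ 1/√g, so T'/T = √(9.812/9.758) = 1.00276.
In 3600 s of true time the clock registers 3600/1.00276 = 3590.1 s, so it loses 10 s.

lose 10 s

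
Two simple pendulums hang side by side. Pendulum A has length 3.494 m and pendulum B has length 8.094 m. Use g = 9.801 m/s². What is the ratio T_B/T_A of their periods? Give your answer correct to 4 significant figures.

T ∝ √L, so T_B/T_A = √(L_B/L_A) = √(8.094/3.494) = 1.522.

1.522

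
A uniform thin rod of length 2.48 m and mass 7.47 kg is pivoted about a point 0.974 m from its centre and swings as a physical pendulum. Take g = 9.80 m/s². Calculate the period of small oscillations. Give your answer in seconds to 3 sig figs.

For a physical pendulum T = 2π√(I/(mgd)), with d = 0.9740 m from pivot to centre of mass.
I_cm = mL²/12 = 7.47 × 2.48²/12 = 3.829 kg·m²; I = I_cm + md² = 3.829 + 7.47 × 0.9740² = 10.92 kg·m².
T = 2π√(10.92/(7.47 × 9.80 × 0.9740)) = 2.46 s.

2.46 s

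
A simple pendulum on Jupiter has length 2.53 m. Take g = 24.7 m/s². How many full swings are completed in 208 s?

T = 2π√(L/g) = 2π√(2.53/24.7) = 2.011 s.
Number of complete oscillations = ⌊208/2.011⌋ = ⌊103.4⌋ = 103.

103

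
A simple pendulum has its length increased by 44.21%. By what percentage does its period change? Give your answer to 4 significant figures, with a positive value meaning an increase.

T ∝ √L, so T'/T = √(1.4421) = 1.2009.
Percentage change in T = (1.2009 − 1) × 100% = 20.09%.

20.09%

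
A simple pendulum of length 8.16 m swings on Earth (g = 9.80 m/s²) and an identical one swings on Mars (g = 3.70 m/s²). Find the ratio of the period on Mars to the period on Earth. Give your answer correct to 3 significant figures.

T ∝ 1/√g, so T₂/T₁ = √(g₁/g₂) = √(9.80/3.70) = 1.63.

1.63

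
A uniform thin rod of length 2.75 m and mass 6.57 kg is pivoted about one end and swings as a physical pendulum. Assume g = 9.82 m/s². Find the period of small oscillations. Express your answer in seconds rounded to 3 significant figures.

For a physical pendulum T = 2π√(I/(mgd)), with d = 1.375 m from pivot to centre of mass.
I_cm = mL²/12 = 6.57 × 2.75²/12 = 4.140 kg·m²; I = I_cm + md² = 4.140 + 6.57 × 1.375² = 16.56 kg·m².
T = 2π√(16.56/(6.57 × 9.82 × 1.375)) = 2.71 s.

2.71 s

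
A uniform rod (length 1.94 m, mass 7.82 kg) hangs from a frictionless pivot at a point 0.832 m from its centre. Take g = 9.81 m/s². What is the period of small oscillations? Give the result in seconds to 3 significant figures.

2.21 s

For a physical pendulum T = 2π√(I/(mgd)), with d = 0.8320 m from pivot to centre of mass.
I_cm = mL²/12 = 7.82 × 1.94²/12 = 2.453 kg·m²; I = I_cm + md² = 2.453 + 7.82 × 0.8320² = 7.866 kg·m².
T = 2π√(7.866/(7.82 × 9.81 × 0.8320)) = 2.21 s.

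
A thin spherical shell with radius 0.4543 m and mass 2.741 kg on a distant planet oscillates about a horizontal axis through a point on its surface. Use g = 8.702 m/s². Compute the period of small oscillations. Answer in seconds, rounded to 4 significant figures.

I_cm = (2/3)mr² = 0.37714 kg·m². The pivot is at distance d = 0.4543 m from the centre of mass.
By the parallel-axis theorem, I = I_cm + md² = 0.37714 + 0.56571 = 0.94285 kg·m².
T = 2π√(I/(mgd)) = 2π√(0.94285/(2.741 × 8.702 × 0.4543)) = 1.853 s.

1.853 s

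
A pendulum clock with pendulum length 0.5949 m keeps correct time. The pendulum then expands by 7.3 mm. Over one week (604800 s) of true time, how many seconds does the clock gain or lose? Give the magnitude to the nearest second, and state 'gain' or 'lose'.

lose 3677 s

T ∝ √L, so T'/T = √(0.60220/0.5949) = 1.00612.
In 604800 s of true time the clock registers 604800/1.00612 = 601123.1 s, so it loses 3677 s.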